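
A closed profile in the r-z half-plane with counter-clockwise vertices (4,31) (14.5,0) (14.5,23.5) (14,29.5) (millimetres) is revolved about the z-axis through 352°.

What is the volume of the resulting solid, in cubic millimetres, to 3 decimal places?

Profile (r,z), 4 vertices: (4,31) (14.5,0) (14.5,23.5) (14,29.5)
edge 0: (4,31)→(14.5,0)  cross = 4·0 − 14.5·31 = -449.5000; (r_i+r_j)·cross = 18.5·-449.5000 = -8315.7500
edge 1: (14.5,0)→(14.5,23.5)  cross = 14.5·23.5 − 14.5·0 = 340.7500; (r_i+r_j)·cross = 29·340.7500 = 9881.7500
edge 2: (14.5,23.5)→(14,29.5)  cross = 14.5·29.5 − 14·23.5 = 98.7500; (r_i+r_j)·cross = 28.5·98.7500 = 2814.3750
edge 3: (14,29.5)→(4,31)  cross = 14·31 − 4·29.5 = 316.0000; (r_i+r_j)·cross = 18·316.0000 = 5688.0000
Σcross = 306.0000 → A = |Σcross|/2 = 153.0000 mm²
Σ(r_i+r_j)·cross = 10068.3750 → first moment M = |Σ|/6 = 1678.0625
R_c = M/A = 1678.0625/153.0000 = 10.9677 mm
θ = 352° = 6.143559 rad
V = θ·R_c·A = 6.143559·10.9677·153.0000 = 10309.276 mm³

Volume = 10309.276 mm³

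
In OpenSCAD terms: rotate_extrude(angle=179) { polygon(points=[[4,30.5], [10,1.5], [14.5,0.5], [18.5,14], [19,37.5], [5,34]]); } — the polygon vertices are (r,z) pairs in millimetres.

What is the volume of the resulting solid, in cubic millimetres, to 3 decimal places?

Profile (r,z), 6 vertices: (4,30.5) (10,1.5) (14.5,0.5) (18.5,14) (19,37.5) (5,34)
edge 0: (4,30.5)→(10,1.5)  cross = 4·1.5 − 10·30.5 = -299.0000; (r_i+r_j)·cross = 14·-299.0000 = -4186.0000
edge 1: (10,1.5)→(14.5,0.5)  cross = 10·0.5 − 14.5·1.5 = -16.7500; (r_i+r_j)·cross = 24.5·-16.7500 = -410.3750
edge 2: (14.5,0.5)→(18.5,14)  cross = 14.5·14 − 18.5·0.5 = 193.7500; (r_i+r_j)·cross = 33·193.7500 = 6393.7500
edge 3: (18.5,14)→(19,37.5)  cross = 18.5·37.5 − 19·14 = 427.7500; (r_i+r_j)·cross = 37.5·427.7500 = 16040.6250
edge 4: (19,37.5)→(5,34)  cross = 19·34 − 5·37.5 = 458.5000; (r_i+r_j)·cross = 24·458.5000 = 11004.0000
edge 5: (5,34)→(4,30.5)  cross = 5·30.5 − 4·34 = 16.5000; (r_i+r_j)·cross = 9·16.5000 = 148.5000
Σcross = 780.7500 → A = |Σcross|/2 = 390.3750 mm²
Σ(r_i+r_j)·cross = 28990.5000 → first moment M = |Σ|/6 = 4831.7500
R_c = M/A = 4831.7500/390.3750 = 12.3772 mm
θ = 179° = 3.124139 rad
V = θ·R_c·A = 3.124139·12.3772·390.3750 = 15095.060 mm³

Volume = 15095.060 mm³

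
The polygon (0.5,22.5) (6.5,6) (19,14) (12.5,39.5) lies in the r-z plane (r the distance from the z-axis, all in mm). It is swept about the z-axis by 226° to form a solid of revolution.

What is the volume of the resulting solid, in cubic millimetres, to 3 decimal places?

Profile (r,z), 4 vertices: (0.5,22.5) (6.5,6) (19,14) (12.5,39.5)
edge 0: (0.5,22.5)→(6.5,6)  cross = 0.5·6 − 6.5·22.5 = -143.2500; (r_i+r_j)·cross = 7·-143.2500 = -1002.7500
edge 1: (6.5,6)→(19,14)  cross = 6.5·14 − 19·6 = -23.0000; (r_i+r_j)·cross = 25.5·-23.0000 = -586.5000
edge 2: (19,14)→(12.5,39.5)  cross = 19·39.5 − 12.5·14 = 575.5000; (r_i+r_j)·cross = 31.5·575.5000 = 18128.2500
edge 3: (12.5,39.5)→(0.5,22.5)  cross = 12.5·22.5 − 0.5·39.5 = 261.5000; (r_i+r_j)·cross = 13·261.5000 = 3399.5000
Σcross = 670.7500 → A = |Σcross|/2 = 335.3750 mm²
Σ(r_i+r_j)·cross = 19938.5000 → first moment M = |Σ|/6 = 3323.0833
R_c = M/A = 3323.0833/335.3750 = 9.9086 mm
θ = 226° = 3.944444 rad
V = θ·R_c·A = 3.944444·9.9086·335.3750 = 13107.716 mm³

Volume = 13107.716 mm³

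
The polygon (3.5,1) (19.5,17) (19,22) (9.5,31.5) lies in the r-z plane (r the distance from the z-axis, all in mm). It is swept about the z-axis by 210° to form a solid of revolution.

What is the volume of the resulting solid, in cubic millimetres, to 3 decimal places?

Volume = 9035.919 mm³

Profile (r,z), 4 vertices: (3.5,1) (19.5,17) (19,22) (9.5,31.5)
edge 0: (3.5,1)→(19.5,17)  cross = 3.5·17 − 19.5·1 = 40.0000; (r_i+r_j)·cross = 23·40.0000 = 920.0000
edge 1: (19.5,17)→(19,22)  cross = 19.5·22 − 19·17 = 106.0000; (r_i+r_j)·cross = 38.5·106.0000 = 4081.0000
edge 2: (19,22)→(9.5,31.5)  cross = 19·31.5 − 9.5·22 = 389.5000; (r_i+r_j)·cross = 28.5·389.5000 = 11100.7500
edge 3: (9.5,31.5)→(3.5,1)  cross = 9.5·1 − 3.5·31.5 = -100.7500; (r_i+r_j)·cross = 13·-100.7500 = -1309.7500
Σcross = 434.7500 → A = |Σcross|/2 = 217.3750 mm²
Σ(r_i+r_j)·cross = 14792.0000 → first moment M = |Σ|/6 = 2465.3333
R_c = M/A = 2465.3333/217.3750 = 11.3414 mm
θ = 210° = 3.665191 rad
V = θ·R_c·A = 3.665191·11.3414·217.3750 = 9035.919 mm³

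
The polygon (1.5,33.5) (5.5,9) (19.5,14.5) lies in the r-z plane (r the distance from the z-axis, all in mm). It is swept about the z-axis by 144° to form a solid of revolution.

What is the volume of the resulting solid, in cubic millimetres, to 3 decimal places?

Profile (r,z), 3 vertices: (1.5,33.5) (5.5,9) (19.5,14.5)
edge 0: (1.5,33.5)→(5.5,9)  cross = 1.5·9 − 5.5·33.5 = -170.7500; (r_i+r_j)·cross = 7·-170.7500 = -1195.2500
edge 1: (5.5,9)→(19.5,14.5)  cross = 5.5·14.5 − 19.5·9 = -95.7500; (r_i+r_j)·cross = 25·-95.7500 = -2393.7500
edge 2: (19.5,14.5)→(1.5,33.5)  cross = 19.5·33.5 − 1.5·14.5 = 631.5000; (r_i+r_j)·cross = 21·631.5000 = 13261.5000
Σcross = 365.0000 → A = |Σcross|/2 = 182.5000 mm²
Σ(r_i+r_j)·cross = 9672.5000 → first moment M = |Σ|/6 = 1612.0833
R_c = M/A = 1612.0833/182.5000 = 8.8333 mm
θ = 144° = 2.513274 rad
V = θ·R_c·A = 2.513274·8.8333·182.5000 = 4051.607 mm³

Volume = 4051.607 mm³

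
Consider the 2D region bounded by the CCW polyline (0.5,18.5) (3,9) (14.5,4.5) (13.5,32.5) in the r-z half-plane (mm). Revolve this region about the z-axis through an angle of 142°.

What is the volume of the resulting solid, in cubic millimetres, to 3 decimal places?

Profile (r,z), 4 vertices: (0.5,18.5) (3,9) (14.5,4.5) (13.5,32.5)
edge 0: (0.5,18.5)→(3,9)  cross = 0.5·9 − 3·18.5 = -51.0000; (r_i+r_j)·cross = 3.5·-51.0000 = -178.5000
edge 1: (3,9)→(14.5,4.5)  cross = 3·4.5 − 14.5·9 = -117.0000; (r_i+r_j)·cross = 17.5·-117.0000 = -2047.5000
edge 2: (14.5,4.5)→(13.5,32.5)  cross = 14.5·32.5 − 13.5·4.5 = 410.5000; (r_i+r_j)·cross = 28·410.5000 = 11494.0000
edge 3: (13.5,32.5)→(0.5,18.5)  cross = 13.5·18.5 − 0.5·32.5 = 233.5000; (r_i+r_j)·cross = 14·233.5000 = 3269.0000
Σcross = 476.0000 → A = |Σcross|/2 = 238.0000 mm²
Σ(r_i+r_j)·cross = 12537.0000 → first moment M = |Σ|/6 = 2089.5000
R_c = M/A = 2089.5000/238.0000 = 8.7794 mm
θ = 142° = 2.478368 rad
V = θ·R_c·A = 2.478368·8.7794·238.0000 = 5178.549 mm³

Volume = 5178.549 mm³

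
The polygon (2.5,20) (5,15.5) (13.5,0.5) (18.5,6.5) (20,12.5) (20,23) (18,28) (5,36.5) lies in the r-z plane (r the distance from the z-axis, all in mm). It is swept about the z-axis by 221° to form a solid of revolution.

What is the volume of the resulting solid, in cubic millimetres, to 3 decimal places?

Volume = 18019.770 mm³

Profile (r,z), 8 vertices: (2.5,20) (5,15.5) (13.5,0.5) (18.5,6.5) (20,12.5) (20,23) (18,28) (5,36.5)
edge 0: (2.5,20)→(5,15.5)  cross = 2.5·15.5 − 5·20 = -61.2500; (r_i+r_j)·cross = 7.5·-61.2500 = -459.3750
edge 1: (5,15.5)→(13.5,0.5)  cross = 5·0.5 − 13.5·15.5 = -206.7500; (r_i+r_j)·cross = 18.5·-206.7500 = -3824.8750
edge 2: (13.5,0.5)→(18.5,6.5)  cross = 13.5·6.5 − 18.5·0.5 = 78.5000; (r_i+r_j)·cross = 32·78.5000 = 2512.0000
edge 3: (18.5,6.5)→(20,12.5)  cross = 18.5·12.5 − 20·6.5 = 101.2500; (r_i+r_j)·cross = 38.5·101.2500 = 3898.1250
edge 4: (20,12.5)→(20,23)  cross = 20·23 − 20·12.5 = 210.0000; (r_i+r_j)·cross = 40·210.0000 = 8400.0000
edge 5: (20,23)→(18,28)  cross = 20·28 − 18·23 = 146.0000; (r_i+r_j)·cross = 38·146.0000 = 5548.0000
edge 6: (18,28)→(5,36.5)  cross = 18·36.5 − 5·28 = 517.0000; (r_i+r_j)·cross = 23·517.0000 = 11891.0000
edge 7: (5,36.5)→(2.5,20)  cross = 5·20 − 2.5·36.5 = 8.7500; (r_i+r_j)·cross = 7.5·8.7500 = 65.6250
Σcross = 793.5000 → A = |Σcross|/2 = 396.7500 mm²
Σ(r_i+r_j)·cross = 28030.5000 → first moment M = |Σ|/6 = 4671.7500
R_c = M/A = 4671.7500/396.7500 = 11.7750 mm
θ = 221° = 3.857178 rad
V = θ·R_c·A = 3.857178·11.7750·396.7500 = 18019.770 mm³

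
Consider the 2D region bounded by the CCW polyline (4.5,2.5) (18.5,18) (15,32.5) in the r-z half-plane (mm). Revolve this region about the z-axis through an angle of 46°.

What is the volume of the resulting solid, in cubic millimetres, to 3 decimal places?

Volume = 1308.046 mm³

Profile (r,z), 3 vertices: (4.5,2.5) (18.5,18) (15,32.5)
edge 0: (4.5,2.5)→(18.5,18)  cross = 4.5·18 − 18.5·2.5 = 34.7500; (r_i+r_j)·cross = 23·34.7500 = 799.2500
edge 1: (18.5,18)→(15,32.5)  cross = 18.5·32.5 − 15·18 = 331.2500; (r_i+r_j)·cross = 33.5·331.2500 = 11096.8750
edge 2: (15,32.5)→(4.5,2.5)  cross = 15·2.5 − 4.5·32.5 = -108.7500; (r_i+r_j)·cross = 19.5·-108.7500 = -2120.6250
Σcross = 257.2500 → A = |Σcross|/2 = 128.6250 mm²
Σ(r_i+r_j)·cross = 9775.5000 → first moment M = |Σ|/6 = 1629.2500
R_c = M/A = 1629.2500/128.6250 = 12.6667 mm
θ = 46° = 0.802851 rad
V = θ·R_c·A = 0.802851·12.6667·128.6250 = 1308.046 mm³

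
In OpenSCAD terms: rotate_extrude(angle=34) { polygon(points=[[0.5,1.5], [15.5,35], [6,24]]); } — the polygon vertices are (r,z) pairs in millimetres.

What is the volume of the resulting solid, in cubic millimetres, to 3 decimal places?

Profile (r,z), 3 vertices: (0.5,1.5) (15.5,35) (6,24)
edge 0: (0.5,1.5)→(15.5,35)  cross = 0.5·35 − 15.5·1.5 = -5.7500; (r_i+r_j)·cross = 16·-5.7500 = -92.0000
edge 1: (15.5,35)→(6,24)  cross = 15.5·24 − 6·35 = 162.0000; (r_i+r_j)·cross = 21.5·162.0000 = 3483.0000
edge 2: (6,24)→(0.5,1.5)  cross = 6·1.5 − 0.5·24 = -3.0000; (r_i+r_j)·cross = 6.5·-3.0000 = -19.5000
Σcross = 153.2500 → A = |Σcross|/2 = 76.6250 mm²
Σ(r_i+r_j)·cross = 3371.5000 → first moment M = |Σ|/6 = 561.9167
R_c = M/A = 561.9167/76.6250 = 7.3333 mm
θ = 34° = 0.593412 rad
V = θ·R_c·A = 0.593412·7.3333·76.6250 = 333.448 mm³

Volume = 333.448 mm³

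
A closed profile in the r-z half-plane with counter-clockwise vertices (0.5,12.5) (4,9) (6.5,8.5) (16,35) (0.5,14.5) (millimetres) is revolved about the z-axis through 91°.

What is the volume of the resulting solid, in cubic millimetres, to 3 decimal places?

Volume = 1359.277 mm³

Profile (r,z), 5 vertices: (0.5,12.5) (4,9) (6.5,8.5) (16,35) (0.5,14.5)
edge 0: (0.5,12.5)→(4,9)  cross = 0.5·9 − 4·12.5 = -45.5000; (r_i+r_j)·cross = 4.5·-45.5000 = -204.7500
edge 1: (4,9)→(6.5,8.5)  cross = 4·8.5 − 6.5·9 = -24.5000; (r_i+r_j)·cross = 10.5·-24.5000 = -257.2500
edge 2: (6.5,8.5)→(16,35)  cross = 6.5·35 − 16·8.5 = 91.5000; (r_i+r_j)·cross = 22.5·91.5000 = 2058.7500
edge 3: (16,35)→(0.5,14.5)  cross = 16·14.5 − 0.5·35 = 214.5000; (r_i+r_j)·cross = 16.5·214.5000 = 3539.2500
edge 4: (0.5,14.5)→(0.5,12.5)  cross = 0.5·12.5 − 0.5·14.5 = -1.0000; (r_i+r_j)·cross = 1·-1.0000 = -1.0000
Σcross = 235.0000 → A = |Σcross|/2 = 117.5000 mm²
Σ(r_i+r_j)·cross = 5135.0000 → first moment M = |Σ|/6 = 855.8333
R_c = M/A = 855.8333/117.5000 = 7.2837 mm
θ = 91° = 1.588250 rad
V = θ·R_c·A = 1.588250·7.2837·117.5000 = 1359.277 mm³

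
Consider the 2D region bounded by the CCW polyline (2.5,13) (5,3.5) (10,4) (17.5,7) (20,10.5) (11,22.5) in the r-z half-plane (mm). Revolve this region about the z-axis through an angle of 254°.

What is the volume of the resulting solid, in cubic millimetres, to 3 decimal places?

Profile (r,z), 6 vertices: (2.5,13) (5,3.5) (10,4) (17.5,7) (20,10.5) (11,22.5)
edge 0: (2.5,13)→(5,3.5)  cross = 2.5·3.5 − 5·13 = -56.2500; (r_i+r_j)·cross = 7.5·-56.2500 = -421.8750
edge 1: (5,3.5)→(10,4)  cross = 5·4 − 10·3.5 = -15.0000; (r_i+r_j)·cross = 15·-15.0000 = -225.0000
edge 2: (10,4)→(17.5,7)  cross = 10·7 − 17.5·4 = 0.0000; (r_i+r_j)·cross = 27.5·0.0000 = 0.0000
edge 3: (17.5,7)→(20,10.5)  cross = 17.5·10.5 − 20·7 = 43.7500; (r_i+r_j)·cross = 37.5·43.7500 = 1640.6250
edge 4: (20,10.5)→(11,22.5)  cross = 20·22.5 − 11·10.5 = 334.5000; (r_i+r_j)·cross = 31·334.5000 = 10369.5000
edge 5: (11,22.5)→(2.5,13)  cross = 11·13 − 2.5·22.5 = 86.7500; (r_i+r_j)·cross = 13.5·86.7500 = 1171.1250
Σcross = 393.7500 → A = |Σcross|/2 = 196.8750 mm²
Σ(r_i+r_j)·cross = 12534.3750 → first moment M = |Σ|/6 = 2089.0625
R_c = M/A = 2089.0625/196.8750 = 10.6111 mm
θ = 254° = 4.433136 rad
V = θ·R_c·A = 4.433136·10.6111·196.8750 = 9261.099 mm³

Volume = 9261.099 mm³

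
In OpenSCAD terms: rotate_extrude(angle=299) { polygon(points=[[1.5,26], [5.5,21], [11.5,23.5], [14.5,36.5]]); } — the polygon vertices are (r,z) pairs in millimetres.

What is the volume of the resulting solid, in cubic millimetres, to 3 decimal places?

Volume = 3932.383 mm³

Profile (r,z), 4 vertices: (1.5,26) (5.5,21) (11.5,23.5) (14.5,36.5)
edge 0: (1.5,26)→(5.5,21)  cross = 1.5·21 − 5.5·26 = -111.5000; (r_i+r_j)·cross = 7·-111.5000 = -780.5000
edge 1: (5.5,21)→(11.5,23.5)  cross = 5.5·23.5 − 11.5·21 = -112.2500; (r_i+r_j)·cross = 17·-112.2500 = -1908.2500
edge 2: (11.5,23.5)→(14.5,36.5)  cross = 11.5·36.5 − 14.5·23.5 = 79.0000; (r_i+r_j)·cross = 26·79.0000 = 2054.0000
edge 3: (14.5,36.5)→(1.5,26)  cross = 14.5·26 − 1.5·36.5 = 322.2500; (r_i+r_j)·cross = 16·322.2500 = 5156.0000
Σcross = 177.5000 → A = |Σcross|/2 = 88.7500 mm²
Σ(r_i+r_j)·cross = 4521.2500 → first moment M = |Σ|/6 = 753.5417
R_c = M/A = 753.5417/88.7500 = 8.4906 mm
θ = 299° = 5.218534 rad
V = θ·R_c·A = 5.218534·8.4906·88.7500 = 3932.383 mm³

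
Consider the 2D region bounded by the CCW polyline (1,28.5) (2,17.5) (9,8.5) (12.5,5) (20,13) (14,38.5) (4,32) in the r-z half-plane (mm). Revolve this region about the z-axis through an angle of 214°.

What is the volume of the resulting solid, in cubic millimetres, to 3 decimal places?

Profile (r,z), 7 vertices: (1,28.5) (2,17.5) (9,8.5) (12.5,5) (20,13) (14,38.5) (4,32)
edge 0: (1,28.5)→(2,17.5)  cross = 1·17.5 − 2·28.5 = -39.5000; (r_i+r_j)·cross = 3·-39.5000 = -118.5000
edge 1: (2,17.5)→(9,8.5)  cross = 2·8.5 − 9·17.5 = -140.5000; (r_i+r_j)·cross = 11·-140.5000 = -1545.5000
edge 2: (9,8.5)→(12.5,5)  cross = 9·5 − 12.5·8.5 = -61.2500; (r_i+r_j)·cross = 21.5·-61.2500 = -1316.8750
edge 3: (12.5,5)→(20,13)  cross = 12.5·13 − 20·5 = 62.5000; (r_i+r_j)·cross = 32.5·62.5000 = 2031.2500
edge 4: (20,13)→(14,38.5)  cross = 20·38.5 − 14·13 = 588.0000; (r_i+r_j)·cross = 34·588.0000 = 19992.0000
edge 5: (14,38.5)→(4,32)  cross = 14·32 − 4·38.5 = 294.0000; (r_i+r_j)·cross = 18·294.0000 = 5292.0000
edge 6: (4,32)→(1,28.5)  cross = 4·28.5 − 1·32 = 82.0000; (r_i+r_j)·cross = 5·82.0000 = 410.0000
Σcross = 785.2500 → A = |Σcross|/2 = 392.6250 mm²
Σ(r_i+r_j)·cross = 24744.3750 → first moment M = |Σ|/6 = 4124.0625
R_c = M/A = 4124.0625/392.6250 = 10.5038 mm
θ = 214° = 3.735005 rad
V = θ·R_c·A = 3.735005·10.5038·392.6250 = 15403.392 mm³

Volume = 15403.392 mm³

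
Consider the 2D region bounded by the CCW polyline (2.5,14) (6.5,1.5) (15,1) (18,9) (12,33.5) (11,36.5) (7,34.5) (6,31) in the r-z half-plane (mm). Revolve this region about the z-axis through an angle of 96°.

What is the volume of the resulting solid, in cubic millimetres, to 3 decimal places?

Profile (r,z), 8 vertices: (2.5,14) (6.5,1.5) (15,1) (18,9) (12,33.5) (11,36.5) (7,34.5) (6,31)
edge 0: (2.5,14)→(6.5,1.5)  cross = 2.5·1.5 − 6.5·14 = -87.2500; (r_i+r_j)·cross = 9·-87.2500 = -785.2500
edge 1: (6.5,1.5)→(15,1)  cross = 6.5·1 − 15·1.5 = -16.0000; (r_i+r_j)·cross = 21.5·-16.0000 = -344.0000
edge 2: (15,1)→(18,9)  cross = 15·9 − 18·1 = 117.0000; (r_i+r_j)·cross = 33·117.0000 = 3861.0000
edge 3: (18,9)→(12,33.5)  cross = 18·33.5 − 12·9 = 495.0000; (r_i+r_j)·cross = 30·495.0000 = 14850.0000
edge 4: (12,33.5)→(11,36.5)  cross = 12·36.5 − 11·33.5 = 69.5000; (r_i+r_j)·cross = 23·69.5000 = 1598.5000
edge 5: (11,36.5)→(7,34.5)  cross = 11·34.5 − 7·36.5 = 124.0000; (r_i+r_j)·cross = 18·124.0000 = 2232.0000
edge 6: (7,34.5)→(6,31)  cross = 7·31 − 6·34.5 = 10.0000; (r_i+r_j)·cross = 13·10.0000 = 130.0000
edge 7: (6,31)→(2.5,14)  cross = 6·14 − 2.5·31 = 6.5000; (r_i+r_j)·cross = 8.5·6.5000 = 55.2500
Σcross = 718.7500 → A = |Σcross|/2 = 359.3750 mm²
Σ(r_i+r_j)·cross = 21597.5000 → first moment M = |Σ|/6 = 3599.5833
R_c = M/A = 3599.5833/359.3750 = 10.0162 mm
θ = 96° = 1.675516 rad
V = θ·R_c·A = 1.675516·10.0162·359.3750 = 6031.160 mm³

Volume = 6031.160 mm³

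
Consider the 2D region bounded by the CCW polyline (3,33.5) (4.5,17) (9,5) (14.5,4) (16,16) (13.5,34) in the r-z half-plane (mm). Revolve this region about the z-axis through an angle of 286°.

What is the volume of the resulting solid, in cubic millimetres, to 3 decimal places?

Volume = 14318.940 mm³

Profile (r,z), 6 vertices: (3,33.5) (4.5,17) (9,5) (14.5,4) (16,16) (13.5,34)
edge 0: (3,33.5)→(4.5,17)  cross = 3·17 − 4.5·33.5 = -99.7500; (r_i+r_j)·cross = 7.5·-99.7500 = -748.1250
edge 1: (4.5,17)→(9,5)  cross = 4.5·5 − 9·17 = -130.5000; (r_i+r_j)·cross = 13.5·-130.5000 = -1761.7500
edge 2: (9,5)→(14.5,4)  cross = 9·4 − 14.5·5 = -36.5000; (r_i+r_j)·cross = 23.5·-36.5000 = -857.7500
edge 3: (14.5,4)→(16,16)  cross = 14.5·16 − 16·4 = 168.0000; (r_i+r_j)·cross = 30.5·168.0000 = 5124.0000
edge 4: (16,16)→(13.5,34)  cross = 16·34 − 13.5·16 = 328.0000; (r_i+r_j)·cross = 29.5·328.0000 = 9676.0000
edge 5: (13.5,34)→(3,33.5)  cross = 13.5·33.5 − 3·34 = 350.2500; (r_i+r_j)·cross = 16.5·350.2500 = 5779.1250
Σcross = 579.5000 → A = |Σcross|/2 = 289.7500 mm²
Σ(r_i+r_j)·cross = 17211.5000 → first moment M = |Σ|/6 = 2868.5833
R_c = M/A = 2868.5833/289.7500 = 9.9002 mm
θ = 286° = 4.991642 rad
V = θ·R_c·A = 4.991642·9.9002·289.7500 = 14318.940 mm³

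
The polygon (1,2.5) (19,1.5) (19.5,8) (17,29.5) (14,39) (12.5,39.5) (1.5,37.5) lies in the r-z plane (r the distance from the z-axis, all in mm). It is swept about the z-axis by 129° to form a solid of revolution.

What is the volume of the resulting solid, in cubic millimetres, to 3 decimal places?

Profile (r,z), 7 vertices: (1,2.5) (19,1.5) (19.5,8) (17,29.5) (14,39) (12.5,39.5) (1.5,37.5)
edge 0: (1,2.5)→(19,1.5)  cross = 1·1.5 − 19·2.5 = -46.0000; (r_i+r_j)·cross = 20·-46.0000 = -920.0000
edge 1: (19,1.5)→(19.5,8)  cross = 19·8 − 19.5·1.5 = 122.7500; (r_i+r_j)·cross = 38.5·122.7500 = 4725.8750
edge 2: (19.5,8)→(17,29.5)  cross = 19.5·29.5 − 17·8 = 439.2500; (r_i+r_j)·cross = 36.5·439.2500 = 16032.6250
edge 3: (17,29.5)→(14,39)  cross = 17·39 − 14·29.5 = 250.0000; (r_i+r_j)·cross = 31·250.0000 = 7750.0000
edge 4: (14,39)→(12.5,39.5)  cross = 14·39.5 − 12.5·39 = 65.5000; (r_i+r_j)·cross = 26.5·65.5000 = 1735.7500
edge 5: (12.5,39.5)→(1.5,37.5)  cross = 12.5·37.5 − 1.5·39.5 = 409.5000; (r_i+r_j)·cross = 14·409.5000 = 5733.0000
edge 6: (1.5,37.5)→(1,2.5)  cross = 1.5·2.5 − 1·37.5 = -33.7500; (r_i+r_j)·cross = 2.5·-33.7500 = -84.3750
Σcross = 1207.2500 → A = |Σcross|/2 = 603.6250 mm²
Σ(r_i+r_j)·cross = 34972.8750 → first moment M = |Σ|/6 = 5828.8125
R_c = M/A = 5828.8125/603.6250 = 9.6563 mm
θ = 129° = 2.251475 rad
V = θ·R_c·A = 2.251475·9.6563·603.6250 = 13123.424 mm³

Volume = 13123.424 mm³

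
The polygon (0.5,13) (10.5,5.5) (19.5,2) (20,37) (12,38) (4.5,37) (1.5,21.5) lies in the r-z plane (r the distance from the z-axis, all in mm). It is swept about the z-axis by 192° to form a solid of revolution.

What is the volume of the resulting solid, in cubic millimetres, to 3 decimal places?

Profile (r,z), 7 vertices: (0.5,13) (10.5,5.5) (19.5,2) (20,37) (12,38) (4.5,37) (1.5,21.5)
edge 0: (0.5,13)→(10.5,5.5)  cross = 0.5·5.5 − 10.5·13 = -133.7500; (r_i+r_j)·cross = 11·-133.7500 = -1471.2500
edge 1: (10.5,5.5)→(19.5,2)  cross = 10.5·2 − 19.5·5.5 = -86.2500; (r_i+r_j)·cross = 30·-86.2500 = -2587.5000
edge 2: (19.5,2)→(20,37)  cross = 19.5·37 − 20·2 = 681.5000; (r_i+r_j)·cross = 39.5·681.5000 = 26919.2500
edge 3: (20,37)→(12,38)  cross = 20·38 − 12·37 = 316.0000; (r_i+r_j)·cross = 32·316.0000 = 10112.0000
edge 4: (12,38)→(4.5,37)  cross = 12·37 − 4.5·38 = 273.0000; (r_i+r_j)·cross = 16.5·273.0000 = 4504.5000
edge 5: (4.5,37)→(1.5,21.5)  cross = 4.5·21.5 − 1.5·37 = 41.2500; (r_i+r_j)·cross = 6·41.2500 = 247.5000
edge 6: (1.5,21.5)→(0.5,13)  cross = 1.5·13 − 0.5·21.5 = 8.7500; (r_i+r_j)·cross = 2·8.7500 = 17.5000
Σcross = 1100.5000 → A = |Σcross|/2 = 550.2500 mm²
Σ(r_i+r_j)·cross = 37742.0000 → first moment M = |Σ|/6 = 6290.3333
R_c = M/A = 6290.3333/550.2500 = 11.4318 mm
θ = 192° = 3.351032 rad
V = θ·R_c·A = 3.351032·11.4318·550.2500 = 21079.109 mm³

Volume = 21079.109 mm³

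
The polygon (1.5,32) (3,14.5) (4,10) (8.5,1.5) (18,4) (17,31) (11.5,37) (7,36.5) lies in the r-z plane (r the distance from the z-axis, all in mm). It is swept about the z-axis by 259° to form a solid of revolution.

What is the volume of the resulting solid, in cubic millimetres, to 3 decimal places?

Volume = 21092.670 mm³

Profile (r,z), 8 vertices: (1.5,32) (3,14.5) (4,10) (8.5,1.5) (18,4) (17,31) (11.5,37) (7,36.5)
edge 0: (1.5,32)→(3,14.5)  cross = 1.5·14.5 − 3·32 = -74.2500; (r_i+r_j)·cross = 4.5·-74.2500 = -334.1250
edge 1: (3,14.5)→(4,10)  cross = 3·10 − 4·14.5 = -28.0000; (r_i+r_j)·cross = 7·-28.0000 = -196.0000
edge 2: (4,10)→(8.5,1.5)  cross = 4·1.5 − 8.5·10 = -79.0000; (r_i+r_j)·cross = 12.5·-79.0000 = -987.5000
edge 3: (8.5,1.5)→(18,4)  cross = 8.5·4 − 18·1.5 = 7.0000; (r_i+r_j)·cross = 26.5·7.0000 = 185.5000
edge 4: (18,4)→(17,31)  cross = 18·31 − 17·4 = 490.0000; (r_i+r_j)·cross = 35·490.0000 = 17150.0000
edge 5: (17,31)→(11.5,37)  cross = 17·37 − 11.5·31 = 272.5000; (r_i+r_j)·cross = 28.5·272.5000 = 7766.2500
edge 6: (11.5,37)→(7,36.5)  cross = 11.5·36.5 − 7·37 = 160.7500; (r_i+r_j)·cross = 18.5·160.7500 = 2973.8750
edge 7: (7,36.5)→(1.5,32)  cross = 7·32 − 1.5·36.5 = 169.2500; (r_i+r_j)·cross = 8.5·169.2500 = 1438.6250
Σcross = 918.2500 → A = |Σcross|/2 = 459.1250 mm²
Σ(r_i+r_j)·cross = 27996.6250 → first moment M = |Σ|/6 = 4666.1042
R_c = M/A = 4666.1042/459.1250 = 10.1630 mm
θ = 259° = 4.520403 rad
V = θ·R_c·A = 4.520403·10.1630·459.1250 = 21092.670 mm³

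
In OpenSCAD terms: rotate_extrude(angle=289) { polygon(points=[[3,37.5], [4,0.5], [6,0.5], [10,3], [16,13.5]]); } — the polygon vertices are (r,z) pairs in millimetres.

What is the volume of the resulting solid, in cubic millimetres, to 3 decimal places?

Volume = 10130.877 mm³

Profile (r,z), 5 vertices: (3,37.5) (4,0.5) (6,0.5) (10,3) (16,13.5)
edge 0: (3,37.5)→(4,0.5)  cross = 3·0.5 − 4·37.5 = -148.5000; (r_i+r_j)·cross = 7·-148.5000 = -1039.5000
edge 1: (4,0.5)→(6,0.5)  cross = 4·0.5 − 6·0.5 = -1.0000; (r_i+r_j)·cross = 10·-1.0000 = -10.0000
edge 2: (6,0.5)→(10,3)  cross = 6·3 − 10·0.5 = 13.0000; (r_i+r_j)·cross = 16·13.0000 = 208.0000
edge 3: (10,3)→(16,13.5)  cross = 10·13.5 − 16·3 = 87.0000; (r_i+r_j)·cross = 26·87.0000 = 2262.0000
edge 4: (16,13.5)→(3,37.5)  cross = 16·37.5 − 3·13.5 = 559.5000; (r_i+r_j)·cross = 19·559.5000 = 10630.5000
Σcross = 510.0000 → A = |Σcross|/2 = 255.0000 mm²
Σ(r_i+r_j)·cross = 12051.0000 → first moment M = |Σ|/6 = 2008.5000
R_c = M/A = 2008.5000/255.0000 = 7.8765 mm
θ = 289° = 5.044002 rad
V = θ·R_c·A = 5.044002·7.8765·255.0000 = 10130.877 mm³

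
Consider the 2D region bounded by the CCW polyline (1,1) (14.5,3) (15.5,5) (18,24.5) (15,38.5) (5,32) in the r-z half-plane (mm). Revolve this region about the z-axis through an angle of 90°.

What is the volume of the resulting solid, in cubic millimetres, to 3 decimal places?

Volume = 6973.779 mm³

Profile (r,z), 6 vertices: (1,1) (14.5,3) (15.5,5) (18,24.5) (15,38.5) (5,32)
edge 0: (1,1)→(14.5,3)  cross = 1·3 − 14.5·1 = -11.5000; (r_i+r_j)·cross = 15.5·-11.5000 = -178.2500
edge 1: (14.5,3)→(15.5,5)  cross = 14.5·5 − 15.5·3 = 26.0000; (r_i+r_j)·cross = 30·26.0000 = 780.0000
edge 2: (15.5,5)→(18,24.5)  cross = 15.5·24.5 − 18·5 = 289.7500; (r_i+r_j)·cross = 33.5·289.7500 = 9706.6250
edge 3: (18,24.5)→(15,38.5)  cross = 18·38.5 − 15·24.5 = 325.5000; (r_i+r_j)·cross = 33·325.5000 = 10741.5000
edge 4: (15,38.5)→(5,32)  cross = 15·32 − 5·38.5 = 287.5000; (r_i+r_j)·cross = 20·287.5000 = 5750.0000
edge 5: (5,32)→(1,1)  cross = 5·1 − 1·32 = -27.0000; (r_i+r_j)·cross = 6·-27.0000 = -162.0000
Σcross = 890.2500 → A = |Σcross|/2 = 445.1250 mm²
Σ(r_i+r_j)·cross = 26637.8750 → first moment M = |Σ|/6 = 4439.6458
R_c = M/A = 4439.6458/445.1250 = 9.9739 mm
θ = 90° = 1.570796 rad
V = θ·R_c·A = 1.570796·9.9739·445.1250 = 6973.779 mm³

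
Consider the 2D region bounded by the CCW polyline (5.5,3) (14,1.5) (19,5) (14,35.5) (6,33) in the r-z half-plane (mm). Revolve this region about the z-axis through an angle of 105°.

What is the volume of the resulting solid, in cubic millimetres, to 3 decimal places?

Volume = 7256.964 mm³

Profile (r,z), 5 vertices: (5.5,3) (14,1.5) (19,5) (14,35.5) (6,33)
edge 0: (5.5,3)→(14,1.5)  cross = 5.5·1.5 − 14·3 = -33.7500; (r_i+r_j)·cross = 19.5·-33.7500 = -658.1250
edge 1: (14,1.5)→(19,5)  cross = 14·5 − 19·1.5 = 41.5000; (r_i+r_j)·cross = 33·41.5000 = 1369.5000
edge 2: (19,5)→(14,35.5)  cross = 19·35.5 − 14·5 = 604.5000; (r_i+r_j)·cross = 33·604.5000 = 19948.5000
edge 3: (14,35.5)→(6,33)  cross = 14·33 − 6·35.5 = 249.0000; (r_i+r_j)·cross = 20·249.0000 = 4980.0000
edge 4: (6,33)→(5.5,3)  cross = 6·3 − 5.5·33 = -163.5000; (r_i+r_j)·cross = 11.5·-163.5000 = -1880.2500
Σcross = 697.7500 → A = |Σcross|/2 = 348.8750 mm²
Σ(r_i+r_j)·cross = 23759.6250 → first moment M = |Σ|/6 = 3959.9375
R_c = M/A = 3959.9375/348.8750 = 11.3506 mm
θ = 105° = 1.832596 rad
V = θ·R_c·A = 1.832596·11.3506·348.8750 = 7256.964 mm³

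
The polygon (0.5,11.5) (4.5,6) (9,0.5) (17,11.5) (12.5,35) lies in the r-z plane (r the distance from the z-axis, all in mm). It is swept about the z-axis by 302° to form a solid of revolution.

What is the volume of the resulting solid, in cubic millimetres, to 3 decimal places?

Profile (r,z), 5 vertices: (0.5,11.5) (4.5,6) (9,0.5) (17,11.5) (12.5,35)
edge 0: (0.5,11.5)→(4.5,6)  cross = 0.5·6 − 4.5·11.5 = -48.7500; (r_i+r_j)·cross = 5·-48.7500 = -243.7500
edge 1: (4.5,6)→(9,0.5)  cross = 4.5·0.5 − 9·6 = -51.7500; (r_i+r_j)·cross = 13.5·-51.7500 = -698.6250
edge 2: (9,0.5)→(17,11.5)  cross = 9·11.5 − 17·0.5 = 95.0000; (r_i+r_j)·cross = 26·95.0000 = 2470.0000
edge 3: (17,11.5)→(12.5,35)  cross = 17·35 − 12.5·11.5 = 451.2500; (r_i+r_j)·cross = 29.5·451.2500 = 13311.8750
edge 4: (12.5,35)→(0.5,11.5)  cross = 12.5·11.5 − 0.5·35 = 126.2500; (r_i+r_j)·cross = 13·126.2500 = 1641.2500
Σcross = 572.0000 → A = |Σcross|/2 = 286.0000 mm²
Σ(r_i+r_j)·cross = 16480.7500 → first moment M = |Σ|/6 = 2746.7917
R_c = M/A = 2746.7917/286.0000 = 9.6042 mm
θ = 302° = 5.270894 rad
V = θ·R_c·A = 5.270894·9.6042·286.0000 = 14478.049 mm³

Volume = 14478.049 mm³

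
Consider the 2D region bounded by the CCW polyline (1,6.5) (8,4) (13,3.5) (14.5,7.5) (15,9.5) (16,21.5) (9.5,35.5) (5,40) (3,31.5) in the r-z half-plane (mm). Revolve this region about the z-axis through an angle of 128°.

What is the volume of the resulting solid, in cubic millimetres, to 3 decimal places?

Profile (r,z), 9 vertices: (1,6.5) (8,4) (13,3.5) (14.5,7.5) (15,9.5) (16,21.5) (9.5,35.5) (5,40) (3,31.5)
edge 0: (1,6.5)→(8,4)  cross = 1·4 − 8·6.5 = -48.0000; (r_i+r_j)·cross = 9·-48.0000 = -432.0000
edge 1: (8,4)→(13,3.5)  cross = 8·3.5 − 13·4 = -24.0000; (r_i+r_j)·cross = 21·-24.0000 = -504.0000
edge 2: (13,3.5)→(14.5,7.5)  cross = 13·7.5 − 14.5·3.5 = 46.7500; (r_i+r_j)·cross = 27.5·46.7500 = 1285.6250
edge 3: (14.5,7.5)→(15,9.5)  cross = 14.5·9.5 − 15·7.5 = 25.2500; (r_i+r_j)·cross = 29.5·25.2500 = 744.8750
edge 4: (15,9.5)→(16,21.5)  cross = 15·21.5 − 16·9.5 = 170.5000; (r_i+r_j)·cross = 31·170.5000 = 5285.5000
edge 5: (16,21.5)→(9.5,35.5)  cross = 16·35.5 − 9.5·21.5 = 363.7500; (r_i+r_j)·cross = 25.5·363.7500 = 9275.6250
edge 6: (9.5,35.5)→(5,40)  cross = 9.5·40 − 5·35.5 = 202.5000; (r_i+r_j)·cross = 14.5·202.5000 = 2936.2500
edge 7: (5,40)→(3,31.5)  cross = 5·31.5 − 3·40 = 37.5000; (r_i+r_j)·cross = 8·37.5000 = 300.0000
edge 8: (3,31.5)→(1,6.5)  cross = 3·6.5 − 1·31.5 = -12.0000; (r_i+r_j)·cross = 4·-12.0000 = -48.0000
Σcross = 762.2500 → A = |Σcross|/2 = 381.1250 mm²
Σ(r_i+r_j)·cross = 18843.8750 → first moment M = |Σ|/6 = 3140.6458
R_c = M/A = 3140.6458/381.1250 = 8.2405 mm
θ = 128° = 2.234021 rad
V = θ·R_c·A = 2.234021·8.2405·381.1250 = 7016.270 mm³

Volume = 7016.270 mm³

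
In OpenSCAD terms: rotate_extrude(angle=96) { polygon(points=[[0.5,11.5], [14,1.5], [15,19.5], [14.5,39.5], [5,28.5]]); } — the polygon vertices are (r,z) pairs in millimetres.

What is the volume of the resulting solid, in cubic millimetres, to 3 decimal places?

Volume = 5172.737 mm³

Profile (r,z), 5 vertices: (0.5,11.5) (14,1.5) (15,19.5) (14.5,39.5) (5,28.5)
edge 0: (0.5,11.5)→(14,1.5)  cross = 0.5·1.5 − 14·11.5 = -160.2500; (r_i+r_j)·cross = 14.5·-160.2500 = -2323.6250
edge 1: (14,1.5)→(15,19.5)  cross = 14·19.5 − 15·1.5 = 250.5000; (r_i+r_j)·cross = 29·250.5000 = 7264.5000
edge 2: (15,19.5)→(14.5,39.5)  cross = 15·39.5 − 14.5·19.5 = 309.7500; (r_i+r_j)·cross = 29.5·309.7500 = 9137.6250
edge 3: (14.5,39.5)→(5,28.5)  cross = 14.5·28.5 − 5·39.5 = 215.7500; (r_i+r_j)·cross = 19.5·215.7500 = 4207.1250
edge 4: (5,28.5)→(0.5,11.5)  cross = 5·11.5 − 0.5·28.5 = 43.2500; (r_i+r_j)·cross = 5.5·43.2500 = 237.8750
Σcross = 659.0000 → A = |Σcross|/2 = 329.5000 mm²
Σ(r_i+r_j)·cross = 18523.5000 → first moment M = |Σ|/6 = 3087.2500
R_c = M/A = 3087.2500/329.5000 = 9.3695 mm
θ = 96° = 1.675516 rad
V = θ·R_c·A = 1.675516·9.3695·329.5000 = 5172.737 mm³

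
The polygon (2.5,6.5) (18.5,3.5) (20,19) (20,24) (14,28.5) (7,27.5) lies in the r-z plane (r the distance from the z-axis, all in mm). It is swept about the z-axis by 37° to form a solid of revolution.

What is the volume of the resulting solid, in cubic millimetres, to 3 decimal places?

Profile (r,z), 6 vertices: (2.5,6.5) (18.5,3.5) (20,19) (20,24) (14,28.5) (7,27.5)
edge 0: (2.5,6.5)→(18.5,3.5)  cross = 2.5·3.5 − 18.5·6.5 = -111.5000; (r_i+r_j)·cross = 21·-111.5000 = -2341.5000
edge 1: (18.5,3.5)→(20,19)  cross = 18.5·19 − 20·3.5 = 281.5000; (r_i+r_j)·cross = 38.5·281.5000 = 10837.7500
edge 2: (20,19)→(20,24)  cross = 20·24 − 20·19 = 100.0000; (r_i+r_j)·cross = 40·100.0000 = 4000.0000
edge 3: (20,24)→(14,28.5)  cross = 20·28.5 − 14·24 = 234.0000; (r_i+r_j)·cross = 34·234.0000 = 7956.0000
edge 4: (14,28.5)→(7,27.5)  cross = 14·27.5 − 7·28.5 = 185.5000; (r_i+r_j)·cross = 21·185.5000 = 3895.5000
edge 5: (7,27.5)→(2.5,6.5)  cross = 7·6.5 − 2.5·27.5 = -23.2500; (r_i+r_j)·cross = 9.5·-23.2500 = -220.8750
Σcross = 666.2500 → A = |Σcross|/2 = 333.1250 mm²
Σ(r_i+r_j)·cross = 24126.8750 → first moment M = |Σ|/6 = 4021.1458
R_c = M/A = 4021.1458/333.1250 = 12.0710 mm
θ = 37° = 0.645772 rad
V = θ·R_c·A = 0.645772·12.0710·333.1250 = 2596.743 mm³

Volume = 2596.743 mm³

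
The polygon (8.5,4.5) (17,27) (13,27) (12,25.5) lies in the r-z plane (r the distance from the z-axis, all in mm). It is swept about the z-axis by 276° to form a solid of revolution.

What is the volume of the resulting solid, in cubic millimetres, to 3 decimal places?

Volume = 3205.485 mm³

Profile (r,z), 4 vertices: (8.5,4.5) (17,27) (13,27) (12,25.5)
edge 0: (8.5,4.5)→(17,27)  cross = 8.5·27 − 17·4.5 = 153.0000; (r_i+r_j)·cross = 25.5·153.0000 = 3901.5000
edge 1: (17,27)→(13,27)  cross = 17·27 − 13·27 = 108.0000; (r_i+r_j)·cross = 30·108.0000 = 3240.0000
edge 2: (13,27)→(12,25.5)  cross = 13·25.5 − 12·27 = 7.5000; (r_i+r_j)·cross = 25·7.5000 = 187.5000
edge 3: (12,25.5)→(8.5,4.5)  cross = 12·4.5 − 8.5·25.5 = -162.7500; (r_i+r_j)·cross = 20.5·-162.7500 = -3336.3750
Σcross = 105.7500 → A = |Σcross|/2 = 52.8750 mm²
Σ(r_i+r_j)·cross = 3992.6250 → first moment M = |Σ|/6 = 665.4375
R_c = M/A = 665.4375/52.8750 = 12.5851 mm
θ = 276° = 4.817109 rad
V = θ·R_c·A = 4.817109·12.5851·52.8750 = 3205.485 mm³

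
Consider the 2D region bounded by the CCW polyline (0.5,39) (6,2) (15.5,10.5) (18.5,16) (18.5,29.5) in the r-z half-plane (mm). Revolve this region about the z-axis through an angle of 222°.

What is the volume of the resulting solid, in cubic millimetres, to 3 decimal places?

Profile (r,z), 5 vertices: (0.5,39) (6,2) (15.5,10.5) (18.5,16) (18.5,29.5)
edge 0: (0.5,39)→(6,2)  cross = 0.5·2 − 6·39 = -233.0000; (r_i+r_j)·cross = 6.5·-233.0000 = -1514.5000
edge 1: (6,2)→(15.5,10.5)  cross = 6·10.5 − 15.5·2 = 32.0000; (r_i+r_j)·cross = 21.5·32.0000 = 688.0000
edge 2: (15.5,10.5)→(18.5,16)  cross = 15.5·16 − 18.5·10.5 = 53.7500; (r_i+r_j)·cross = 34·53.7500 = 1827.5000
edge 3: (18.5,16)→(18.5,29.5)  cross = 18.5·29.5 − 18.5·16 = 249.7500; (r_i+r_j)·cross = 37·249.7500 = 9240.7500
edge 4: (18.5,29.5)→(0.5,39)  cross = 18.5·39 − 0.5·29.5 = 706.7500; (r_i+r_j)·cross = 19·706.7500 = 13428.2500
Σcross = 809.2500 → A = |Σcross|/2 = 404.6250 mm²
Σ(r_i+r_j)·cross = 23670.0000 → first moment M = |Σ|/6 = 3945.0000
R_c = M/A = 3945.0000/404.6250 = 9.7498 mm
θ = 222° = 3.874631 rad
V = θ·R_c·A = 3.874631·9.7498·404.6250 = 15285.419 mm³

Volume = 15285.419 mm³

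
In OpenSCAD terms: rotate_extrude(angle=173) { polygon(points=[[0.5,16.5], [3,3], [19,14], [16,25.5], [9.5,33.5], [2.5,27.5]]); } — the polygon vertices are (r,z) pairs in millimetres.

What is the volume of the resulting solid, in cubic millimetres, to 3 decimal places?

Profile (r,z), 6 vertices: (0.5,16.5) (3,3) (19,14) (16,25.5) (9.5,33.5) (2.5,27.5)
edge 0: (0.5,16.5)→(3,3)  cross = 0.5·3 − 3·16.5 = -48.0000; (r_i+r_j)·cross = 3.5·-48.0000 = -168.0000
edge 1: (3,3)→(19,14)  cross = 3·14 − 19·3 = -15.0000; (r_i+r_j)·cross = 22·-15.0000 = -330.0000
edge 2: (19,14)→(16,25.5)  cross = 19·25.5 − 16·14 = 260.5000; (r_i+r_j)·cross = 35·260.5000 = 9117.5000
edge 3: (16,25.5)→(9.5,33.5)  cross = 16·33.5 − 9.5·25.5 = 293.7500; (r_i+r_j)·cross = 25.5·293.7500 = 7490.6250
edge 4: (9.5,33.5)→(2.5,27.5)  cross = 9.5·27.5 − 2.5·33.5 = 177.5000; (r_i+r_j)·cross = 12·177.5000 = 2130.0000
edge 5: (2.5,27.5)→(0.5,16.5)  cross = 2.5·16.5 − 0.5·27.5 = 27.5000; (r_i+r_j)·cross = 3·27.5000 = 82.5000
Σcross = 696.2500 → A = |Σcross|/2 = 348.1250 mm²
Σ(r_i+r_j)·cross = 18322.6250 → first moment M = |Σ|/6 = 3053.7708
R_c = M/A = 3053.7708/348.1250 = 8.7721 mm
θ = 173° = 3.019420 rad
V = θ·R_c·A = 3.019420·8.7721·348.1250 = 9220.616 mm³

Volume = 9220.616 mm³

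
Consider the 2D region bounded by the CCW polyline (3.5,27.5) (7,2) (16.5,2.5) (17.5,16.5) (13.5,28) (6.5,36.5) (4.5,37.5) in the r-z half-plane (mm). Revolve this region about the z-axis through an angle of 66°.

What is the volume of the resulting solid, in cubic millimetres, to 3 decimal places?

Volume = 3987.794 mm³

Profile (r,z), 7 vertices: (3.5,27.5) (7,2) (16.5,2.5) (17.5,16.5) (13.5,28) (6.5,36.5) (4.5,37.5)
edge 0: (3.5,27.5)→(7,2)  cross = 3.5·2 − 7·27.5 = -185.5000; (r_i+r_j)·cross = 10.5·-185.5000 = -1947.7500
edge 1: (7,2)→(16.5,2.5)  cross = 7·2.5 − 16.5·2 = -15.5000; (r_i+r_j)·cross = 23.5·-15.5000 = -364.2500
edge 2: (16.5,2.5)→(17.5,16.5)  cross = 16.5·16.5 − 17.5·2.5 = 228.5000; (r_i+r_j)·cross = 34·228.5000 = 7769.0000
edge 3: (17.5,16.5)→(13.5,28)  cross = 17.5·28 − 13.5·16.5 = 267.2500; (r_i+r_j)·cross = 31·267.2500 = 8284.7500
edge 4: (13.5,28)→(6.5,36.5)  cross = 13.5·36.5 − 6.5·28 = 310.7500; (r_i+r_j)·cross = 20·310.7500 = 6215.0000
edge 5: (6.5,36.5)→(4.5,37.5)  cross = 6.5·37.5 − 4.5·36.5 = 79.5000; (r_i+r_j)·cross = 11·79.5000 = 874.5000
edge 6: (4.5,37.5)→(3.5,27.5)  cross = 4.5·27.5 − 3.5·37.5 = -7.5000; (r_i+r_j)·cross = 8·-7.5000 = -60.0000
Σcross = 677.5000 → A = |Σcross|/2 = 338.7500 mm²
Σ(r_i+r_j)·cross = 20771.2500 → first moment M = |Σ|/6 = 3461.8750
R_c = M/A = 3461.8750/338.7500 = 10.2196 mm
θ = 66° = 1.151917 rad
V = θ·R_c·A = 1.151917·10.2196·338.7500 = 3987.794 mm³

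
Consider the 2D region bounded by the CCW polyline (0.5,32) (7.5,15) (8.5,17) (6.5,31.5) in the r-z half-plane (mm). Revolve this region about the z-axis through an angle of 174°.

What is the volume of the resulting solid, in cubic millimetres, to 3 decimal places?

Volume = 933.585 mm³

Profile (r,z), 4 vertices: (0.5,32) (7.5,15) (8.5,17) (6.5,31.5)
edge 0: (0.5,32)→(7.5,15)  cross = 0.5·15 − 7.5·32 = -232.5000; (r_i+r_j)·cross = 8·-232.5000 = -1860.0000
edge 1: (7.5,15)→(8.5,17)  cross = 7.5·17 − 8.5·15 = 0.0000; (r_i+r_j)·cross = 16·0.0000 = 0.0000
edge 2: (8.5,17)→(6.5,31.5)  cross = 8.5·31.5 − 6.5·17 = 157.2500; (r_i+r_j)·cross = 15·157.2500 = 2358.7500
edge 3: (6.5,31.5)→(0.5,32)  cross = 6.5·32 − 0.5·31.5 = 192.2500; (r_i+r_j)·cross = 7·192.2500 = 1345.7500
Σcross = 117.0000 → A = |Σcross|/2 = 58.5000 mm²
Σ(r_i+r_j)·cross = 1844.5000 → first moment M = |Σ|/6 = 307.4167
R_c = M/A = 307.4167/58.5000 = 5.2550 mm
θ = 174° = 3.036873 rad
V = θ·R_c·A = 3.036873·5.2550·58.5000 = 933.585 mm³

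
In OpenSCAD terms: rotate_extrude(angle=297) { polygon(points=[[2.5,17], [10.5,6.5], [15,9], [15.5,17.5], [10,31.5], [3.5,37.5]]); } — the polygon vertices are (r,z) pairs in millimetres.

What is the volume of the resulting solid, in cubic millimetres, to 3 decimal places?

Profile (r,z), 6 vertices: (2.5,17) (10.5,6.5) (15,9) (15.5,17.5) (10,31.5) (3.5,37.5)
edge 0: (2.5,17)→(10.5,6.5)  cross = 2.5·6.5 − 10.5·17 = -162.2500; (r_i+r_j)·cross = 13·-162.2500 = -2109.2500
edge 1: (10.5,6.5)→(15,9)  cross = 10.5·9 − 15·6.5 = -3.0000; (r_i+r_j)·cross = 25.5·-3.0000 = -76.5000
edge 2: (15,9)→(15.5,17.5)  cross = 15·17.5 − 15.5·9 = 123.0000; (r_i+r_j)·cross = 30.5·123.0000 = 3751.5000
edge 3: (15.5,17.5)→(10,31.5)  cross = 15.5·31.5 − 10·17.5 = 313.2500; (r_i+r_j)·cross = 25.5·313.2500 = 7987.8750
edge 4: (10,31.5)→(3.5,37.5)  cross = 10·37.5 − 3.5·31.5 = 264.7500; (r_i+r_j)·cross = 13.5·264.7500 = 3574.1250
edge 5: (3.5,37.5)→(2.5,17)  cross = 3.5·17 − 2.5·37.5 = -34.2500; (r_i+r_j)·cross = 6·-34.2500 = -205.5000
Σcross = 501.5000 → A = |Σcross|/2 = 250.7500 mm²
Σ(r_i+r_j)·cross = 12922.2500 → first moment M = |Σ|/6 = 2153.7083
R_c = M/A = 2153.7083/250.7500 = 8.5891 mm
θ = 297° = 5.183628 rad
V = θ·R_c·A = 5.183628·8.5891·250.7500 = 11164.023 mm³

Volume = 11164.023 mm³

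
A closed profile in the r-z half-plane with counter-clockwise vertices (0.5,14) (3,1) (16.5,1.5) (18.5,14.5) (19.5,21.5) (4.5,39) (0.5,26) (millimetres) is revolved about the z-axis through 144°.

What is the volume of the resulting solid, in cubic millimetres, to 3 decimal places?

Volume = 11646.826 mm³

Profile (r,z), 7 vertices: (0.5,14) (3,1) (16.5,1.5) (18.5,14.5) (19.5,21.5) (4.5,39) (0.5,26)
edge 0: (0.5,14)→(3,1)  cross = 0.5·1 − 3·14 = -41.5000; (r_i+r_j)·cross = 3.5·-41.5000 = -145.2500
edge 1: (3,1)→(16.5,1.5)  cross = 3·1.5 − 16.5·1 = -12.0000; (r_i+r_j)·cross = 19.5·-12.0000 = -234.0000
edge 2: (16.5,1.5)→(18.5,14.5)  cross = 16.5·14.5 − 18.5·1.5 = 211.5000; (r_i+r_j)·cross = 35·211.5000 = 7402.5000
edge 3: (18.5,14.5)→(19.5,21.5)  cross = 18.5·21.5 − 19.5·14.5 = 115.0000; (r_i+r_j)·cross = 38·115.0000 = 4370.0000
edge 4: (19.5,21.5)→(4.5,39)  cross = 19.5·39 − 4.5·21.5 = 663.7500; (r_i+r_j)·cross = 24·663.7500 = 15930.0000
edge 5: (4.5,39)→(0.5,26)  cross = 4.5·26 − 0.5·39 = 97.5000; (r_i+r_j)·cross = 5·97.5000 = 487.5000
edge 6: (0.5,26)→(0.5,14)  cross = 0.5·14 − 0.5·26 = -6.0000; (r_i+r_j)·cross = 1·-6.0000 = -6.0000
Σcross = 1028.2500 → A = |Σcross|/2 = 514.1250 mm²
Σ(r_i+r_j)·cross = 27804.7500 → first moment M = |Σ|/6 = 4634.1250
R_c = M/A = 4634.1250/514.1250 = 9.0136 mm
θ = 144° = 2.513274 rad
V = θ·R_c·A = 2.513274·9.0136·514.1250 = 11646.826 mm³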